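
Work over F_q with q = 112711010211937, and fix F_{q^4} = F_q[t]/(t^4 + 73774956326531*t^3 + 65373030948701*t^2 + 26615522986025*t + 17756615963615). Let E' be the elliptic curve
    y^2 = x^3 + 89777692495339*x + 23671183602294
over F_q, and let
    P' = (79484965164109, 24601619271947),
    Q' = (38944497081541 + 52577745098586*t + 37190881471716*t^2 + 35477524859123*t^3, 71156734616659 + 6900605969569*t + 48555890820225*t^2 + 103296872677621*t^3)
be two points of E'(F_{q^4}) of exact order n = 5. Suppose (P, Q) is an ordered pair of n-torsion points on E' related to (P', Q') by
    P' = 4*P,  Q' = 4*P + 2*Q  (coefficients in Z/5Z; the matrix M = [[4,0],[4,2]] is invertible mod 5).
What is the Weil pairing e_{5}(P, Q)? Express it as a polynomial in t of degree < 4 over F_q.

99116874074161 + 1694560339742*t + 94159668033742*t^2 + 33417876402001*t^3

e_{5} is bilinear + alternating on E[5], so e_{5}(4*P, 4*P + 2*Q) = e_{5}(P,Q)^(4*2-0*4).
So e_{5}(P,Q) = e_{5}(P',Q')^{2}, since 3*2 = 1 mod 5.
Miller loop for e_{5} over F_{112711010211937^4}: bits of 5 = 101; 2 double steps + 1 add steps, l/v at each.
Miller gives e_{5}(P',Q') = 48454764050908 + 78270290463177*t + 41457830938000*t^2 + 49922532606760*t^3 in F_{112711010211937^4}.
(48454764050908 + 78270290463177*t + 41457830938000*t^2 + 49922532606760*t^3)^{2} mod (112711010211937,f) = 99116874074161 + 1694560339742*t + 94159668033742*t^2 + 33417876402001*t^3.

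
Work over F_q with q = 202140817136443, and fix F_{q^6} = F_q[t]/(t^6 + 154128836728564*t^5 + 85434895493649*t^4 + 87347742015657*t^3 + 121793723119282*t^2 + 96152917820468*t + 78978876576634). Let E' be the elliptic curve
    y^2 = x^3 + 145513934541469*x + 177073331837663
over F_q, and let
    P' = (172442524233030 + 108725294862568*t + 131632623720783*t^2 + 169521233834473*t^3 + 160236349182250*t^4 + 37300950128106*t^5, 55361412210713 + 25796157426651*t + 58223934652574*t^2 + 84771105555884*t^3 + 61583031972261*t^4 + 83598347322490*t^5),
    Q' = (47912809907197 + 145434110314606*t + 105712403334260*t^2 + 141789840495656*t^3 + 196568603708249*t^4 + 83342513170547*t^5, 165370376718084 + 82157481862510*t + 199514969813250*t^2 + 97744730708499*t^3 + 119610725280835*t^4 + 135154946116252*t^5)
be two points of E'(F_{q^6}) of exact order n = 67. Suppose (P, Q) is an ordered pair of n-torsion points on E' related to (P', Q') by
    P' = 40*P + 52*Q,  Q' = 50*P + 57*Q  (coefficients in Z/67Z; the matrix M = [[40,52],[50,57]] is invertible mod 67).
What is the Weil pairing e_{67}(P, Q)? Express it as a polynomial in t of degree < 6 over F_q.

194569077337801 + 199891296282171*t + 15271755729956*t^2 + 52078908669159*t^3 + 24742785838670*t^4 + 180022338794699*t^5

Since e_{67}(P,P)=e_{67}(Q,Q)=1 and e_{67}(Q,P)=e_{67}(P,Q)^{-1}, expanding e_{67}(40*P + 52*Q,50*P + 57*Q) leaves e(P,Q)^det(M).
Inverting 15 mod 67: 9. Thus e_{67}(P,Q) = e(P',Q')^{9}.
Run Miller on y^2=x^3+145513934541469*x+177073331837663 over F_{202140817136443}: ladder 1000011 (7 bits); e = f_P(D_Q)/f_Q(D_P).
f_P(D_Q)/f_Q(D_P) = 165220547594751 + 26230006327819*t + 120239635511232*t^2 + 22857457001269*t^3 + 132911452831992*t^4 + 107015163571483*t^5.
Finally e_{67}(P,Q) = 194569077337801 + 199891296282171*t + 15271755729956*t^2 + 52078908669159*t^3 + 24742785838670*t^4 + 180022338794699*t^5.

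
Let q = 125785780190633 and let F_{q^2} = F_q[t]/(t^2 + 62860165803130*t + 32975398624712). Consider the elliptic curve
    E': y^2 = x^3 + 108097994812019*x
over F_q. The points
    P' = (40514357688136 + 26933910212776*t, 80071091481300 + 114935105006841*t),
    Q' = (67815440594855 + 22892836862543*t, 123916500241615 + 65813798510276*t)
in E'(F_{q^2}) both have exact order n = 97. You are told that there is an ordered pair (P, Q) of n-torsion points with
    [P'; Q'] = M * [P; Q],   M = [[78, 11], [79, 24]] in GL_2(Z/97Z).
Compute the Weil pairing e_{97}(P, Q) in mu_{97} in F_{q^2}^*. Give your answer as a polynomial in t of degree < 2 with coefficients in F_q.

Since e_{97}(P,P)=e_{97}(Q,Q)=1 and e_{97}(Q,P)=e_{97}(P,Q)^{-1}, expanding e_{97}(78*P + 11*Q,79*P + 24*Q) leaves e(P,Q)^det(M).
det(M) mod 97 = 33; its inverse in (Z/97)^* is 50 (check: 33*50 mod 97 = 1).
n = 97 = (1100001)_2 (7 bits, wt 3); accumulate f_{97,P'}(Q'+S)/f_{97,P'}(S) along the 6-step ladder.
Miller gives e_{97}(P',Q') = 29127367013434 + 54337265334642*t in F_{125785780190633^2}.
Raise to 50: e(P,Q) = 123032546585041 + 91134364955324*t in mu_{97}.

123032546585041 + 91134364955324*t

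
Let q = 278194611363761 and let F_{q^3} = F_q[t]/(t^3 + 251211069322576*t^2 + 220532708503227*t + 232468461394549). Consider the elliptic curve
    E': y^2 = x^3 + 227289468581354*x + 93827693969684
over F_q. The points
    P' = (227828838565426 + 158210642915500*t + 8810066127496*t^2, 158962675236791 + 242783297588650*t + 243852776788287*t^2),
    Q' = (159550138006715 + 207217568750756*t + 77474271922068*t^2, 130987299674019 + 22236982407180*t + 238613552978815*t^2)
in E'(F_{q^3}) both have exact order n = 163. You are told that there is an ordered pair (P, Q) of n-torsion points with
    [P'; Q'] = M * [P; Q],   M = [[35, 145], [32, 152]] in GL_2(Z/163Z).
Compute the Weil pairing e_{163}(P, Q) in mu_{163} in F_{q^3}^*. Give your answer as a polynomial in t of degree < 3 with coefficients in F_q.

222940783820139 + 138858992010967*t + 177519642193520*t^2

The 163-Weil pairing on E[163] over F_{278194611363761} is alternating-bilinear: e_{163}(P',Q') = e_{163}(P,Q)^det(M).
Inverting 28 mod 163: 99. Thus e_{163}(P,Q) = e(P',Q')^{99}.
Build f_{163,P'} and f_{163,Q'} via the 8-bit ladder of 163=10100011_2; evaluate at shifted divisors; quotient in F_{278194611363761^3}.
Result: e(P',Q') = 1317431122826 + 34942634232071*t + 175732052595688*t^2.
Raise to 99: e(P,Q) = 222940783820139 + 138858992010967*t + 177519642193520*t^2 in mu_{163}.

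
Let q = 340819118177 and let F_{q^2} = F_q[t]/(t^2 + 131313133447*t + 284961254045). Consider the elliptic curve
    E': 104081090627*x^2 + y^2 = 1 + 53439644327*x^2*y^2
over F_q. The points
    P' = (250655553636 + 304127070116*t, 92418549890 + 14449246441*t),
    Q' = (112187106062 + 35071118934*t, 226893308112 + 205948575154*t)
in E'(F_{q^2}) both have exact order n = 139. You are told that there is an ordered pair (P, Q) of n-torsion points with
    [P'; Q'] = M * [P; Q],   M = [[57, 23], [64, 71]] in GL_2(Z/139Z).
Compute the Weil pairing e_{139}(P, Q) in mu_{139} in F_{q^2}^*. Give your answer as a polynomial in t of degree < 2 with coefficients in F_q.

63850511121 + 141994734178*t

e_{139}(aP+bQ,cP+dQ) = e_{139}(P,Q)^(ad-bc); with (a,b,c,d)=(57,23,64,71) this gives the det-139 law.
So e_{139}(P,Q) = e_{139}(P',Q')^{40}, since 73*40 = 1 mod 139.
Edwards a_E,d_E -> Montgomery A=137669579356,B=212713141746 -> Weierstrass 30021772450,240456672083 via alpha=253466201277,beta=12660361575.
Double-and-add over 10001011: 8-1 doublings, 4-1 additions; each step l_{T,T}/v_{2T} or l_{T,P'}/v at Q'+S for random S.
The quotient is 314018106594 + 14151327467*t.
Raise to 40: e(P,Q) = 63850511121 + 141994734178*t in mu_{139}.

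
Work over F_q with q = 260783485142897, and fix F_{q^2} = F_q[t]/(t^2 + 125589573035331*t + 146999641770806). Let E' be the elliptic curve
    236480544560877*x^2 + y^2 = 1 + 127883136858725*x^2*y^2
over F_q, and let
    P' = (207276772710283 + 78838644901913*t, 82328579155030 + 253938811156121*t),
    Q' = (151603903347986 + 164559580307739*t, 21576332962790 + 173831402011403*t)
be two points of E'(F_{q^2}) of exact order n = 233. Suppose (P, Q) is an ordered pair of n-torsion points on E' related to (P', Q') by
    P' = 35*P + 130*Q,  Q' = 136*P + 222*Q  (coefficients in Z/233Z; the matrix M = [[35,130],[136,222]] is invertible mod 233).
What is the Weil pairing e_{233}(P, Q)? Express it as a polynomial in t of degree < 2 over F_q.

252376241893354 + 205321751123812*t

e_{233}(aP+bQ,cP+dQ) = e_{233}(P,Q)^(ad-bc); with (a,b,c,d)=(35,130,136,222) this gives the det-233 law.
Hence e(P,Q) = e(P',Q')^{62} where 62 = 109^{-1} mod 233.
Edwards a_E,d_E -> Montgomery A=16792898851742,B=63065702198458 -> Weierstrass 153122806626863,13745582462915 via alpha=147655108617566,beta=27149351925538.
Double-and-add over 11101001: 8-1 doublings, 5-1 additions; each step l_{T,T}/v_{2T} or l_{T,P'}/v at Q'+S for random S.
e_{233}(P',Q') = 185815358033172 + 219488640967867*t.
Finally e_{233}(P,Q) = 252376241893354 + 205321751123812*t.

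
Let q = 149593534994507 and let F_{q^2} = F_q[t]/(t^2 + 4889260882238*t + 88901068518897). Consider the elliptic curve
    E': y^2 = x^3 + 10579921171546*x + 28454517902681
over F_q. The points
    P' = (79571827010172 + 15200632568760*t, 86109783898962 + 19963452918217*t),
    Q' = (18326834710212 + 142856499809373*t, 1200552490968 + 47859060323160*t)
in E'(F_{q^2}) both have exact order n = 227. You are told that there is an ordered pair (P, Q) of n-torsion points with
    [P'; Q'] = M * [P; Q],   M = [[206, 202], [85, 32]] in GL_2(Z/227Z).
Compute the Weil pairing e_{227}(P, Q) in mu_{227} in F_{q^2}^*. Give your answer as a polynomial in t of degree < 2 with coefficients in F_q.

Alternating bilinearity on E[227] (values in mu_{227} in F_{149593534994507^2}) gives e(P',Q') = e(P,Q)^det(M).
Inverting 91 mod 227: 5. Thus e_{227}(P,Q) = e(P',Q')^{5}.
Build f_{227,P'} and f_{227,Q'} via the 8-bit ladder of 227=11100011_2; evaluate at shifted divisors; quotient in F_{149593534994507^2}.
So e_{227}(P',Q') = 957954583350 + 38660829985281*t.
(957954583350 + 38660829985281*t)^{5} mod (149593534994507,f) = 34090851142560 + 20821113608703*t.

34090851142560 + 20821113608703*t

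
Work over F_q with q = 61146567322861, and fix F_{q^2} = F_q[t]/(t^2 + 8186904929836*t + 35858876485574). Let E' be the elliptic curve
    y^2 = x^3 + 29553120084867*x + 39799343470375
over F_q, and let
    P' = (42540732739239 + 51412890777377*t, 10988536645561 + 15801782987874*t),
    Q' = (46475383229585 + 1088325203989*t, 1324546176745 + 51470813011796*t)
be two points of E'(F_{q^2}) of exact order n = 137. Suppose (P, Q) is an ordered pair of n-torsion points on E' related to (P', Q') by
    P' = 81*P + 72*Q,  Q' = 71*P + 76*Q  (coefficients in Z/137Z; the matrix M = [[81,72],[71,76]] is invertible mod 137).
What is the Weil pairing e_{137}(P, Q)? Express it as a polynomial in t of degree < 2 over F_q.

14395672010771 + 52685414161638*t

Under M = [[81,72],[71,76]] in GL_2(Z/137), e_{137}(P',Q') = e_{137}(P,Q)^(81*76-72*71 mod 137).
81*76 - 72*71 = 1044; reduced mod 137: det = 85, inverse 108.
Miller loop for e_{137} over F_{61146567322861^2}: bits of 137 = 10001001; 7 double steps + 2 add steps, l/v at each.
f_P(D_Q)/f_Q(D_P) = 38155624563044 + 26269676699747*t.
e_{137}(P,Q) = (38155624563044 + 26269676699747*t)^{108} = 14395672010771 + 52685414161638*t.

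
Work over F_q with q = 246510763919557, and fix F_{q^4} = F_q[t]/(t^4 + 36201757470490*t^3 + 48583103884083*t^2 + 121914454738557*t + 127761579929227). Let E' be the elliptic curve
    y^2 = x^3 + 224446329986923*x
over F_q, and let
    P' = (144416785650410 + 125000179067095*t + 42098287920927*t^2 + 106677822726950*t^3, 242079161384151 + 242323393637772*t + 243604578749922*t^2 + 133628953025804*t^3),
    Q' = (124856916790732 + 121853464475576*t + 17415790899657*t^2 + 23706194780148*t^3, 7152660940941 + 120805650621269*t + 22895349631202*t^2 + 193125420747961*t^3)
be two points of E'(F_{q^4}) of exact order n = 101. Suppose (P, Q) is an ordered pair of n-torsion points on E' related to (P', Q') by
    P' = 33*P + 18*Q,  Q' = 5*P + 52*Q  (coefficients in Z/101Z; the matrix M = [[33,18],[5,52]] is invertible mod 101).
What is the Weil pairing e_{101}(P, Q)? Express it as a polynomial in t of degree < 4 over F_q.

117660216475895 + 59975094795181*t + 242759266187520*t^2 + 176028154310741*t^3

Since e_{101}(P,P)=e_{101}(Q,Q)=1 and e_{101}(Q,P)=e_{101}(P,Q)^{-1}, expanding e_{101}(33*P + 18*Q,5*P + 52*Q) leaves e(P,Q)^det(M).
33*52 - 18*5 = 1626; reduced mod 101: det = 10, inverse 91.
n = 101 = (1100101)_2 (7 bits, wt 4); accumulate f_{101,P'}(Q'+S)/f_{101,P'}(S) along the 6-step ladder.
So e_{101}(P',Q') = 193983119877764 + 143597618554094*t + 241042284929589*t^2 + 164398743465419*t^3.
e_{101}(P,Q) = (193983119877764 + 143597618554094*t + 241042284929589*t^2 + 164398743465419*t^3)^{91} = 117660216475895 + 59975094795181*t + 242759266187520*t^2 + 176028154310741*t^3.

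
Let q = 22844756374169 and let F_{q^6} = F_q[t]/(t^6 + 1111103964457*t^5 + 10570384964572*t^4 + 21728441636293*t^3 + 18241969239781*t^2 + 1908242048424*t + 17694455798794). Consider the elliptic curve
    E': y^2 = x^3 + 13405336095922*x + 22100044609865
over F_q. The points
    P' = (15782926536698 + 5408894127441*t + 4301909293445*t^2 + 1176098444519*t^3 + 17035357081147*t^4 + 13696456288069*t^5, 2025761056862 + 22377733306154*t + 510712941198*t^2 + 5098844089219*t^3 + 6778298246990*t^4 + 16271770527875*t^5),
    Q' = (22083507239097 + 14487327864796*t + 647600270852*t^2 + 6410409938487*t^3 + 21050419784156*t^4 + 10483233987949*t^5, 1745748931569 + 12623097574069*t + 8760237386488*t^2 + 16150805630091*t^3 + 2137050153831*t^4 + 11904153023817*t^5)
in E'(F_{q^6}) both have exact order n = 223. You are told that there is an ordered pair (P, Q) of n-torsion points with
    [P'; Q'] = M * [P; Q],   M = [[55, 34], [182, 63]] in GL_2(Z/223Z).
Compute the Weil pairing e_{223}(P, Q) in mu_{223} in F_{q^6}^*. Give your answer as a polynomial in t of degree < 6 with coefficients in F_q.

e_{223}(aP+bQ,cP+dQ) = e_{223}(P,Q)^(ad-bc); with (a,b,c,d)=(55,34,182,63) this gives the det-223 law.
55*63 - 34*182 = -2723; reduced mod 223: det = 176, inverse 204.
Build f_{223,P'} and f_{223,Q'} via the 8-bit ladder of 223=11011111_2; evaluate at shifted divisors; quotient in F_{22844756374169^6}.
Miller gives e_{223}(P',Q') = 21308051420747 + 22755674900663*t + 18213482597665*t^2 + 9125182264425*t^3 + 4018667553899*t^4 + 15540648271605*t^5 in F_{22844756374169^6}.
(21308051420747 + 22755674900663*t + 18213482597665*t^2 + 9125182264425*t^3 + 4018667553899*t^4 + 15540648271605*t^5)^{204} mod (22844756374169,f) = 9407587003350 + 19555194020284*t + 22687381577011*t^2 + 5900622181452*t^3 + 4034263023108*t^4 + 11745265328696*t^5.

9407587003350 + 19555194020284*t + 22687381577011*t^2 + 5900622181452*t^3 + 4034263023108*t^4 + 11745265328696*t^5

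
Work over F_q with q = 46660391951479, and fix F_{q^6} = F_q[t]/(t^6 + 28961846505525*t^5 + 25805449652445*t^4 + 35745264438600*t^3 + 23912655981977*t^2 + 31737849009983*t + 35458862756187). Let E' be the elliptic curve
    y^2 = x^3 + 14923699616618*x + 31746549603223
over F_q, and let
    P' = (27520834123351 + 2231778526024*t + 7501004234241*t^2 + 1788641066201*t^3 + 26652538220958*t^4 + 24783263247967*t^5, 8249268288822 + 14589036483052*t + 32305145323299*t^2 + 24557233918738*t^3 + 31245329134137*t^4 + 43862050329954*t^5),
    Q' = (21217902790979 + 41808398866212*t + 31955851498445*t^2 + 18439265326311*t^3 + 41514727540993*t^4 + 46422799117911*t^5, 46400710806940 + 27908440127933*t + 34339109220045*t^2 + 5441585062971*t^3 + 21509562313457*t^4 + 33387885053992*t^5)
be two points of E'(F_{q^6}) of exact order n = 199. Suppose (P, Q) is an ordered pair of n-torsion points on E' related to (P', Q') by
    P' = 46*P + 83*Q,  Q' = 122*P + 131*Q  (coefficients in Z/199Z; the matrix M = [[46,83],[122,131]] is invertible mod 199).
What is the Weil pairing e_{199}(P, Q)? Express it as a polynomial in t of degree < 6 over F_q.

e_{199} is bilinear + alternating on E[199], so e_{199}(46*P + 83*Q, 122*P + 131*Q) = e_{199}(P,Q)^(46*131-83*122).
det M = 46*131 - 83*122 = -4100 = 79 (mod 199); 79^{-1} = 131 (mod 199).
8-bit Miller (11000111) on E'/F_{46660391951479} with a'=14923699616618, b'=31746549603223: accumulate tangent/chord ratios at Q'+S and P'+S'.
So e_{199}(P',Q') = 11434858220895 + 6254174656440*t + 17033430548994*t^2 + 44889080603435*t^3 + 6742377280231*t^4 + 4521299690417*t^5.
Hence e(P,Q) = 37266927223901 + 9068934862508*t + 22516794791072*t^2 + 9934880699245*t^3 + 39276469084537*t^4 + 43231317468549*t^5 in F_{46660391951479^6}^*.

37266927223901 + 9068934862508*t + 22516794791072*t^2 + 9934880699245*t^3 + 39276469084537*t^4 + 43231317468549*t^5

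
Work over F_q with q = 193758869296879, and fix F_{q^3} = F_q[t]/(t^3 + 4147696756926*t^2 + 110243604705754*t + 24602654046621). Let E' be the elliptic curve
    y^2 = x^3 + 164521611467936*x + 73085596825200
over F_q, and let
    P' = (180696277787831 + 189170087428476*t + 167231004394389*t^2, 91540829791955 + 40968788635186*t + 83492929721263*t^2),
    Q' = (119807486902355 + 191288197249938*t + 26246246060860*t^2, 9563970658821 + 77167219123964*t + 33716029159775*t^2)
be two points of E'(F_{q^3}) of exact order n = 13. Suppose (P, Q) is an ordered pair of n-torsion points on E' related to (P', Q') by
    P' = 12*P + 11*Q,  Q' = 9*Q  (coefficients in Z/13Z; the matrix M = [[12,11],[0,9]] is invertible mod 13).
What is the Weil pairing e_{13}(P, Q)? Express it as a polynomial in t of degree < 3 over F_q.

e_{13}(aP+bQ,cP+dQ) = e_{13}(P,Q)^(ad-bc); with (a,b,c,d)=(12,11,0,9) this gives the det-13 law.
Inverting 4 mod 13: 10. Thus e_{13}(P,Q) = e(P',Q')^{10}.
Miller loop for e_{13} over F_{193758869296879^3}: bits of 13 = 1101; 3 double steps + 2 add steps, l/v at each.
So e_{13}(P',Q') = 83231673702003 + 132266062621374*t + 149861943949961*t^2.
Finally e_{13}(P,Q) = 130148843396441 + 126138113650392*t + 174336099728661*t^2.

130148843396441 + 126138113650392*t + 174336099728661*t^2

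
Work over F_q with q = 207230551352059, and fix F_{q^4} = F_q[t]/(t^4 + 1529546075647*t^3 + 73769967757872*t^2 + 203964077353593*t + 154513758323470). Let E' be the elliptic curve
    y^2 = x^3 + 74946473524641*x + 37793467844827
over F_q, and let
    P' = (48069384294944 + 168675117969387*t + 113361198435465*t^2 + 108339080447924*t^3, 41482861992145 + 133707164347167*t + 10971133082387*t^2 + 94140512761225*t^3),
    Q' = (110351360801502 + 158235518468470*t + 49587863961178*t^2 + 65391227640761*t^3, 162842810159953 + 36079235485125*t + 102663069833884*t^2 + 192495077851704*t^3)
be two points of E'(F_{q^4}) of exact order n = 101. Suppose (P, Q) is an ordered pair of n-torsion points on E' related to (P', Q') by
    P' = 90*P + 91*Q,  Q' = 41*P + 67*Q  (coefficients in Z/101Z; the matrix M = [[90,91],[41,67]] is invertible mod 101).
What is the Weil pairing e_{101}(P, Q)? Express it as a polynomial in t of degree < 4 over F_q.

Alternating bilinearity on E[101] (values in mu_{101} in F_{207230551352059^4}) gives e(P',Q') = e(P,Q)^det(M).
det(M) mod 101 = 77; its inverse in (Z/101)^* is 21 (check: 77*21 mod 101 = 1).
Run Miller on y^2=x^3+74946473524641*x+37793467844827 over F_{207230551352059}: ladder 1100101 (7 bits); e = f_P(D_Q)/f_Q(D_P).
Miller gives e_{101}(P',Q') = 85197100208428 + 137187137169455*t + 165627285334207*t^2 + 40153458545321*t^3 in F_{207230551352059^4}.
e_{101}(P,Q) = (85197100208428 + 137187137169455*t + 165627285334207*t^2 + 40153458545321*t^3)^{21} = 52396410457058 + 141829688090591*t + 125150102089485*t^2 + 71552769428905*t^3.

52396410457058 + 141829688090591*t + 125150102089485*t^2 + 71552769428905*t^3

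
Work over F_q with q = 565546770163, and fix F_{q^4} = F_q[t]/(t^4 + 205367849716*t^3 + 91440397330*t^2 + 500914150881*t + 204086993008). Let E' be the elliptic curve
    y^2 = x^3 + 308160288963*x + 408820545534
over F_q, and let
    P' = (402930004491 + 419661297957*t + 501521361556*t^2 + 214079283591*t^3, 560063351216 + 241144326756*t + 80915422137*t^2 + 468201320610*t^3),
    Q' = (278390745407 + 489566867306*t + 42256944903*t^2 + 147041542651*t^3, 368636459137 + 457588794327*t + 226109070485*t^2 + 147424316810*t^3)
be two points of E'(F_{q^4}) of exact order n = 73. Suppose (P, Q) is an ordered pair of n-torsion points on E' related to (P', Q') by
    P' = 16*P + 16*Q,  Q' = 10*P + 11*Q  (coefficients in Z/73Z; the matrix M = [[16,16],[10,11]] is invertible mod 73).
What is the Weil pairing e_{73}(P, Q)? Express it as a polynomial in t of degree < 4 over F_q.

268111605150 + 270419728510*t + 502235614332*t^2 + 438179662603*t^3

The 73-Weil pairing on E[73] over F_{565546770163} is alternating-bilinear: e_{73}(P',Q') = e_{73}(P,Q)^det(M).
So e_{73}(P,Q) = e_{73}(P',Q')^{32}, since 16*32 = 1 mod 73.
7-bit Miller (1001001) on E'/F_{565546770163} with a'=308160288963, b'=408820545534: accumulate tangent/chord ratios at Q'+S and P'+S'.
e_{73}(P',Q') = 228682135312 + 270261229745*t + 128326600902*t^2 + 519064945817*t^3.
(228682135312 + 270261229745*t + 128326600902*t^2 + 519064945817*t^3)^{32} mod (565546770163,f) = 268111605150 + 270419728510*t + 502235614332*t^2 + 438179662603*t^3.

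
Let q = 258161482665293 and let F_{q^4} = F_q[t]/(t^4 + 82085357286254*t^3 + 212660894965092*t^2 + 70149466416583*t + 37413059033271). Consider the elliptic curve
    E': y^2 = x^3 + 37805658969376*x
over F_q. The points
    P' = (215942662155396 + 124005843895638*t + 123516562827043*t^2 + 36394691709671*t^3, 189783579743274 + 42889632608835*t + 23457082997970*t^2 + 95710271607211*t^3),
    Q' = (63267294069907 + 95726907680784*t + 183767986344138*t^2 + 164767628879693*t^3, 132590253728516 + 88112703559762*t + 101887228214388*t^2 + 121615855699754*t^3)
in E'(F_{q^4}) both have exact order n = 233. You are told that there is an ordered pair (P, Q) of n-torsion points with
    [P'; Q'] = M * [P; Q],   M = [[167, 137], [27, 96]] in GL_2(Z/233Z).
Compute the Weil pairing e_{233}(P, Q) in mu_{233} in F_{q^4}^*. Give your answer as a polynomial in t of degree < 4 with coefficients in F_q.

Under M = [[167,137],[27,96]] in GL_2(Z/233), e_{233}(P',Q') = e_{233}(P,Q)^(167*96-137*27 mod 233).
167*96 - 137*27 = 12333; reduced mod 233: det = 217, inverse 131.
8-bit Miller (11101001) on E'/F_{258161482665293} with a'=37805658969376, b'=0: accumulate tangent/chord ratios at Q'+S and P'+S'.
Result: e(P',Q') = 229071753004521 + 46976050742390*t + 147912040769530*t^2 + 51559345559416*t^3.
Hence e(P,Q) = 166966363221585 + 27409315074904*t + 111844003429733*t^2 + 112990563231790*t^3 in F_{258161482665293^4}^*.

166966363221585 + 27409315074904*t + 111844003429733*t^2 + 112990563231790*t^3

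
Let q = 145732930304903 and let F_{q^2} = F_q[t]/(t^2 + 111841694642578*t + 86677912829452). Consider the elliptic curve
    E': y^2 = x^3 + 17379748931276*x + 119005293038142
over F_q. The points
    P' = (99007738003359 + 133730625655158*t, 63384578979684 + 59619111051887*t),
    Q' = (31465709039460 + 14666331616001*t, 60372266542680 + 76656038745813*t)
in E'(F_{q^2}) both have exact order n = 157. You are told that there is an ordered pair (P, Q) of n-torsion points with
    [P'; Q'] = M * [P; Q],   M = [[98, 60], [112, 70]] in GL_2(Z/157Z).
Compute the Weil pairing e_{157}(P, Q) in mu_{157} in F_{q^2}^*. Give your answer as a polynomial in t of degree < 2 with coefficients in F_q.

102531680721548 + 20744454965386*t

e_{157}(aP+bQ,cP+dQ) = e_{157}(P,Q)^(ad-bc); with (a,b,c,d)=(98,60,112,70) this gives the det-157 law.
Inverting 140 mod 157: 120. Thus e_{157}(P,Q) = e(P',Q')^{120}.
n = 157 = (10011101)_2 (8 bits, wt 5); accumulate f_{157,P'}(Q'+S)/f_{157,P'}(S) along the 7-step ladder.
e_{157}(P',Q') = 55983984461114 + 116574398652909*t.
Raise to 120: e(P,Q) = 102531680721548 + 20744454965386*t in mu_{157}.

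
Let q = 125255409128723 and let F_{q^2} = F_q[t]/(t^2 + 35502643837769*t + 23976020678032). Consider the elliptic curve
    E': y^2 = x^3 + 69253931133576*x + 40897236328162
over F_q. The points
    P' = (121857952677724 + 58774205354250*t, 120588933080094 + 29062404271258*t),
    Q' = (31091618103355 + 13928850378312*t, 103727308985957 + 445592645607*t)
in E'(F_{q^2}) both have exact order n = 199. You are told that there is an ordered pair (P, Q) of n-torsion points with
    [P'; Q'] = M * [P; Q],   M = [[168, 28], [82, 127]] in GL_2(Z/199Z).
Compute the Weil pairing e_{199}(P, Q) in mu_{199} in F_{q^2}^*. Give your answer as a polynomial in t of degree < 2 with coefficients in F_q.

61147502193709 + 38004005970126*t

e_{199}(aP+bQ,cP+dQ) = e_{199}(P,Q)^(ad-bc); with (a,b,c,d)=(168,28,82,127) this gives the det-199 law.
Inverting 135 mod 199: 171. Thus e_{199}(P,Q) = e(P',Q')^{171}.
Double-and-add over 11000111: 8-1 doublings, 5-1 additions; each step l_{T,T}/v_{2T} or l_{T,P'}/v at Q'+S for random S.
Miller gives e_{199}(P',Q') = 79887687700963 + 84861841031333*t in F_{125255409128723^2}.
Thus e_{199}(P,Q) = 61147502193709 + 38004005970126*t.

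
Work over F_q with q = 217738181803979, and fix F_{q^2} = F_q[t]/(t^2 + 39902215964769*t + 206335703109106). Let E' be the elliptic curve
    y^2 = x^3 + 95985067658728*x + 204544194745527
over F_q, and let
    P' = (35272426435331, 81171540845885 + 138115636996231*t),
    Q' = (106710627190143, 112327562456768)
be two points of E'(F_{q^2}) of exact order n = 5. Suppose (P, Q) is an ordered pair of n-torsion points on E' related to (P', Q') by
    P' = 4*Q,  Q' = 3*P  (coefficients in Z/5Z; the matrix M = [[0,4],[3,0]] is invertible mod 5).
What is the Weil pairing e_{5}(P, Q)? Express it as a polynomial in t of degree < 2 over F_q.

Alternating bilinearity on E[5] (values in mu_{5} in F_{217738181803979^2}) gives e(P',Q') = e(P,Q)^det(M).
0*0 - 4*3 = -12; reduced mod 5: det = 3, inverse 2.
Build f_{5,P'} and f_{5,Q'} via the 3-bit ladder of 5=101_2; evaluate at shifted divisors; quotient in F_{217738181803979^2}.
Miller gives e_{5}(P',Q') = 207981445767149 + 215449085731690*t in F_{217738181803979^2}.
Hence e(P,Q) = 18995118909525 + 160539911910742*t in F_{217738181803979^2}^*.

18995118909525 + 160539911910742*t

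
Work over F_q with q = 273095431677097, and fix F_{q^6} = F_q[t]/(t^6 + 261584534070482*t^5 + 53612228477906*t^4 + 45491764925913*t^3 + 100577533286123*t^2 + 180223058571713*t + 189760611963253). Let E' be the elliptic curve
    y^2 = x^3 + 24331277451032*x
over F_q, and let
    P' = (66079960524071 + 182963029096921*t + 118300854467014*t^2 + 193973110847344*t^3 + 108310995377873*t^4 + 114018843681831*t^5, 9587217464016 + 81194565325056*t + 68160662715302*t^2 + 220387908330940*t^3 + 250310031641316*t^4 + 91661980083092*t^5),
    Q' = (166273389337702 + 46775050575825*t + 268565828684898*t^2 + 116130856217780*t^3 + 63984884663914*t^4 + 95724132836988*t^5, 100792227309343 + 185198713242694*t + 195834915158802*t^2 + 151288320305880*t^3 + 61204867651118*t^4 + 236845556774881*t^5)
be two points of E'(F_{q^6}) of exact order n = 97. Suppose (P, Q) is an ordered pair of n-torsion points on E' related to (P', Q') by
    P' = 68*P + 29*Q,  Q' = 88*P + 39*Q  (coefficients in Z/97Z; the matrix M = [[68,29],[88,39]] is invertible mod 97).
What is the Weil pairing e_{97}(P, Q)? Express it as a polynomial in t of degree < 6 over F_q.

Alternating bilinearity on E[97] (values in mu_{97} in F_{273095431677097^6}) gives e(P',Q') = e(P,Q)^det(M).
Inverting 3 mod 97: 65. Thus e_{97}(P,Q) = e(P',Q')^{65}.
Build f_{97,P'} and f_{97,Q'} via the 7-bit ladder of 97=1100001_2; evaluate at shifted divisors; quotient in F_{273095431677097^6}.
e_{97}(P',Q') = 78574765267649 + 222663410828626*t + 169175049393728*t^2 + 23770905999279*t^3 + 155045968704080*t^4 + 38017916864611*t^5.
Hence e(P,Q) = 204506447757073 + 170859221812123*t + 102595107348886*t^2 + 196162001708891*t^3 + 60681290105105*t^4 + 236993074983034*t^5 in F_{273095431677097^6}^*.

204506447757073 + 170859221812123*t + 102595107348886*t^2 + 196162001708891*t^3 + 60681290105105*t^4 + 236993074983034*t^5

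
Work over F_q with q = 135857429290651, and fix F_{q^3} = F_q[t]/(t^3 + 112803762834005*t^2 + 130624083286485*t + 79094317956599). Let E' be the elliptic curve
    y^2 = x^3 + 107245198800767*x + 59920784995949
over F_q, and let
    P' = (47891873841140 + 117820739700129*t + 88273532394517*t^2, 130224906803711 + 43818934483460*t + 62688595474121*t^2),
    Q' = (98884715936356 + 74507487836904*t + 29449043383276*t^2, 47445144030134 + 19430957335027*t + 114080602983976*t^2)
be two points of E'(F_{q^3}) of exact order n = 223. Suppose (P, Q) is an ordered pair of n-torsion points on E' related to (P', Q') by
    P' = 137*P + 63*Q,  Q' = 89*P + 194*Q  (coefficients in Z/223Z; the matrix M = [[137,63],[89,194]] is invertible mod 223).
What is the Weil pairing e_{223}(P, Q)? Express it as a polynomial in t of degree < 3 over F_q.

Since e_{223}(P,P)=e_{223}(Q,Q)=1 and e_{223}(Q,P)=e_{223}(P,Q)^{-1}, expanding e_{223}(137*P + 63*Q,89*P + 194*Q) leaves e(P,Q)^det(M).
det M = 137*194 - 63*89 = 20971 = 9 (mod 223); 9^{-1} = 124 (mod 223).
Build f_{223,P'} and f_{223,Q'} via the 8-bit ladder of 223=11011111_2; evaluate at shifted divisors; quotient in F_{135857429290651^3}.
The quotient is 28839453423312 + 30403654096215*t + 116110070460172*t^2.
Raise to 124: e(P,Q) = 86136973105576 + 18031277417410*t + 106437672378678*t^2 in mu_{223}.

86136973105576 + 18031277417410*t + 106437672378678*t^2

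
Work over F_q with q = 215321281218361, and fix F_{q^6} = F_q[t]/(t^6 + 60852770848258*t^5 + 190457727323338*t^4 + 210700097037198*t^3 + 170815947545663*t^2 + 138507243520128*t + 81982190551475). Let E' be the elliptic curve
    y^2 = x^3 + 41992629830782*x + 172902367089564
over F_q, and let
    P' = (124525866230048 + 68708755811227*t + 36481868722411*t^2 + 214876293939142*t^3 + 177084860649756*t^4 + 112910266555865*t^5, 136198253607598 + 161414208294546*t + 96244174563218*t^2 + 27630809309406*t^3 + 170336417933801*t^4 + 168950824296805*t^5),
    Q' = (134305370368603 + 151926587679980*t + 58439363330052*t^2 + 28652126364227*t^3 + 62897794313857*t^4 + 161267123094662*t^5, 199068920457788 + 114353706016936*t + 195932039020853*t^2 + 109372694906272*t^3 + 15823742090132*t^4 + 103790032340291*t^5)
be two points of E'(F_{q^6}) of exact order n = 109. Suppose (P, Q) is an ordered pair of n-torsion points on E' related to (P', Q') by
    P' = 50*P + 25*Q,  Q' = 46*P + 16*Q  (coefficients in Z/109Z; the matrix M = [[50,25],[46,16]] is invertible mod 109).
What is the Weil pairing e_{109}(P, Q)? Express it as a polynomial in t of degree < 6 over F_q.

The 109-Weil pairing on E[109] over F_{215321281218361} is alternating-bilinear: e_{109}(P',Q') = e_{109}(P,Q)^det(M).
Inverting 86 mod 109: 90. Thus e_{109}(P,Q) = e(P',Q')^{90}.
n = 109 = (1101101)_2 (7 bits, wt 5); accumulate f_{109,P'}(Q'+S)/f_{109,P'}(S) along the 6-step ladder.
e_{109}(P',Q') = 141596277446329 + 349157225020*t + 179615925033974*t^2 + 80506937649446*t^3 + 53526643851121*t^4 + 10141886463608*t^5.
e_{109}(P,Q) = (141596277446329 + 349157225020*t + 179615925033974*t^2 + 80506937649446*t^3 + 53526643851121*t^4 + 10141886463608*t^5)^{90} = 76199402598555 + 83020534485526*t + 12525952412856*t^2 + 181192831532551*t^3 + 76782890692625*t^4 + 148426317868318*t^5.

76199402598555 + 83020534485526*t + 12525952412856*t^2 + 181192831532551*t^3 + 76782890692625*t^4 + 148426317868318*t^5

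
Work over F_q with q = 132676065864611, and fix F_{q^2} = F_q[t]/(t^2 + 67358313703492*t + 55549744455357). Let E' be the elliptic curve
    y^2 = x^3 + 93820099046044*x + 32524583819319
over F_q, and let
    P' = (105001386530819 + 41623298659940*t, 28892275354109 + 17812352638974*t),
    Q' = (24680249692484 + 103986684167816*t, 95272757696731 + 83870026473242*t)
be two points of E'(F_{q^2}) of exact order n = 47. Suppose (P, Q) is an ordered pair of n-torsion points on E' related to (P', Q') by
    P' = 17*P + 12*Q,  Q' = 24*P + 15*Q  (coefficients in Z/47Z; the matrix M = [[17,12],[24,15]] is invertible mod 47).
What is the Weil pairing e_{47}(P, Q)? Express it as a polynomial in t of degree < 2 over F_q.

127267726726011 + 131619108897181*t

e_{47}(aP+bQ,cP+dQ) = e_{47}(P,Q)^(ad-bc); with (a,b,c,d)=(17,12,24,15) this gives the det-47 law.
Inverting 14 mod 47: 37. Thus e_{47}(P,Q) = e(P',Q')^{37}.
Miller loop for e_{47} over F_{132676065864611^2}: bits of 47 = 101111; 5 double steps + 4 add steps, l/v at each.
e_{47}(P',Q') = 52551210884984 + 130134674803212*t.
Finally e_{47}(P,Q) = 127267726726011 + 131619108897181*t.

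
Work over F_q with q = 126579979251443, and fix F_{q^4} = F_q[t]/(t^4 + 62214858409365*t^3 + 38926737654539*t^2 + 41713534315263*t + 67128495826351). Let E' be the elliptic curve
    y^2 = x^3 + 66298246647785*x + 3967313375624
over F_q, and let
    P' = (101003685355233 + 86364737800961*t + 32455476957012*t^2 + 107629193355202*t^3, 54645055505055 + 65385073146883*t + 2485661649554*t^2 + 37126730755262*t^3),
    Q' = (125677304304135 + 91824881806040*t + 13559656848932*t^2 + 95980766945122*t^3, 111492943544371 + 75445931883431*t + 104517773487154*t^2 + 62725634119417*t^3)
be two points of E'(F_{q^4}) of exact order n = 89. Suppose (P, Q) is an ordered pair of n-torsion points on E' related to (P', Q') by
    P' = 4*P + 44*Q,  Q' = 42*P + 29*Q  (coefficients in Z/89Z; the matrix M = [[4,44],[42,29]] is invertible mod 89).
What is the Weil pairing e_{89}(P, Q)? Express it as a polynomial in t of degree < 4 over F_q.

The 89-Weil pairing on E[89] over F_{126579979251443} is alternating-bilinear: e_{89}(P',Q') = e_{89}(P,Q)^det(M).
Inverting 48 mod 89: 13. Thus e_{89}(P,Q) = e(P',Q')^{13}.
Miller loop for e_{89} over F_{126579979251443^4}: bits of 89 = 1011001; 6 double steps + 3 add steps, l/v at each.
f_P(D_Q)/f_Q(D_P) = 86656962177713 + 113217882827822*t + 26448749708842*t^2 + 22092274628541*t^3.
e_{89}(P,Q) = (86656962177713 + 113217882827822*t + 26448749708842*t^2 + 22092274628541*t^3)^{13} = 95664200315038 + 27865680248149*t + 87427348711603*t^2 + 77103660642019*t^3.

95664200315038 + 27865680248149*t + 87427348711603*t^2 + 77103660642019*t^3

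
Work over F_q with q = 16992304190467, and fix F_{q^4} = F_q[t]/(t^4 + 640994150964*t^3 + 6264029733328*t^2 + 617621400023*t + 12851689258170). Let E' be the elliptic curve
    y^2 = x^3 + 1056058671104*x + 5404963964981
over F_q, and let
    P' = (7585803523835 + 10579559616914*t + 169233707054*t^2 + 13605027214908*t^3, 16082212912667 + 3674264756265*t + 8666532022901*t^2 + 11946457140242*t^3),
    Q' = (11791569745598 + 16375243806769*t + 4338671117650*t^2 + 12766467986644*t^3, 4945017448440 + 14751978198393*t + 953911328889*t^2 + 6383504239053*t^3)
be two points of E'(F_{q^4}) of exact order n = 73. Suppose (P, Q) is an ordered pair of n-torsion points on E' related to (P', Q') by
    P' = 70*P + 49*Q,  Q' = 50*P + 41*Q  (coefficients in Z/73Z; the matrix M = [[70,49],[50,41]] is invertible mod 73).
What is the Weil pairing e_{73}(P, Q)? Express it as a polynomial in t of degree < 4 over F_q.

e_{73} is bilinear + alternating on E[73], so e_{73}(70*P + 49*Q, 50*P + 41*Q) = e_{73}(P,Q)^(70*41-49*50).
Hence e(P,Q) = e(P',Q')^{4} where 4 = 55^{-1} mod 73.
n = 73 = (1001001)_2 (7 bits, wt 3); accumulate f_{73,P'}(Q'+S)/f_{73,P'}(S) along the 6-step ladder.
e_{73}(P',Q') = 14368326931155 + 5413999570954*t + 10132983677454*t^2 + 11117487449466*t^3.
Thus e_{73}(P,Q) = 13322410998082 + 8080665791702*t + 3997687966147*t^2 + 5883837366576*t^3.

13322410998082 + 8080665791702*t + 3997687966147*t^2 + 5883837366576*t^3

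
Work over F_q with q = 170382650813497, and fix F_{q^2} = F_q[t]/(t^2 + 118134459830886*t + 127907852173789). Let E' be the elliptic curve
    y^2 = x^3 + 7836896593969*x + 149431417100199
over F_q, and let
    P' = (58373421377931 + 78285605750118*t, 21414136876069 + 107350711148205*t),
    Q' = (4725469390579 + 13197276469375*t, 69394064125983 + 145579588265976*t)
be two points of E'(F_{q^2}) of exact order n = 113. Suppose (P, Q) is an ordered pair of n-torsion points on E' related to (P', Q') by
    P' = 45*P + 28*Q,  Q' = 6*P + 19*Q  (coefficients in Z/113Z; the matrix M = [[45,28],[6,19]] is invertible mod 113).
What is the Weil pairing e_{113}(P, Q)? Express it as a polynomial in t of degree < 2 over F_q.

66024422694867 + 31877609060073*t

e_{113}(aP+bQ,cP+dQ) = e_{113}(P,Q)^(ad-bc); with (a,b,c,d)=(45,28,6,19) this gives the det-113 law.
det(M) mod 113 = 9; its inverse in (Z/113)^* is 88 (check: 9*88 mod 113 = 1).
Miller loop for e_{113} over F_{170382650813497^2}: bits of 113 = 1110001; 6 double steps + 3 add steps, l/v at each.
f_P(D_Q)/f_Q(D_P) = 9795052469946 + 75423224559464*t.
Raise to 88: e(P,Q) = 66024422694867 + 31877609060073*t in mu_{113}.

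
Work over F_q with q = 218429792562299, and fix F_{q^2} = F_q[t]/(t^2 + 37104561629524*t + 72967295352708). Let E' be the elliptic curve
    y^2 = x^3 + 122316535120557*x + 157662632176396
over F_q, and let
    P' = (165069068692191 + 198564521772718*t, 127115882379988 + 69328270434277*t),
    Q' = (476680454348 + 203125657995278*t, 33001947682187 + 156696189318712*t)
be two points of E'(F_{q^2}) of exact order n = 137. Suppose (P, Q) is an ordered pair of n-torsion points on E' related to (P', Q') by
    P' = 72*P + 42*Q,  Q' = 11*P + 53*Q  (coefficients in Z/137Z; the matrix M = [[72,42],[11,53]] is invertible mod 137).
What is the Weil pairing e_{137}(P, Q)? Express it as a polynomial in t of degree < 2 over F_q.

e_{137}(aP+bQ,cP+dQ) = e_{137}(P,Q)^(ad-bc); with (a,b,c,d)=(72,42,11,53) this gives the det-137 law.
det(M) mod 137 = 66; its inverse in (Z/137)^* is 27 (check: 66*27 mod 137 = 1).
Build f_{137,P'} and f_{137,Q'} via the 8-bit ladder of 137=10001001_2; evaluate at shifted divisors; quotient in F_{218429792562299^2}.
So e_{137}(P',Q') = 99290874394613 + 208751608625480*t.
Finally e_{137}(P,Q) = 96500606525003 + 140125842910482*t.

96500606525003 + 140125842910482*t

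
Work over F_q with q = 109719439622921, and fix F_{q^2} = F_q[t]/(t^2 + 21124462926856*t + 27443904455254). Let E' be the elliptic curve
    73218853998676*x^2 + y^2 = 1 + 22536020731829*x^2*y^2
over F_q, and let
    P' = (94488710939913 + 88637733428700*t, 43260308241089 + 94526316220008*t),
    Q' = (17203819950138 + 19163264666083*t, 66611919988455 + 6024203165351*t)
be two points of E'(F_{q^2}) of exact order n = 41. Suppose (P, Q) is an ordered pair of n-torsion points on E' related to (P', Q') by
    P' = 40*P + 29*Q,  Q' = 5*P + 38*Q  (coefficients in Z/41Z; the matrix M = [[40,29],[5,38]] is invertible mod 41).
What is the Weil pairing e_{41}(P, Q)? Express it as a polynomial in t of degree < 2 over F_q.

70126306205959 + 47461400154077*t

Alternating bilinearity on E[41] (values in mu_{41} in F_{109719439622921^2}) gives e(P',Q') = e(P,Q)^det(M).
det(M) mod 41 = 22; its inverse in (Z/41)^* is 28 (check: 22*28 mod 41 = 1).
Map (x,y)_Ed via u=(1+y)/(1-y), v=(1+y)/((1-y)x) to Montgomery A=28985298559141,B=75205335523782; then to (a',b')=(48688648437567,8998843584064).
6-bit Miller (101001) on E'/F_{109719439622921} with a'=48688648437567, b'=8998843584064: accumulate tangent/chord ratios at Q'+S and P'+S'.
So e_{41}(P',Q') = 26285110408240 + 28988984523066*t.
Thus e_{41}(P,Q) = 70126306205959 + 47461400154077*t.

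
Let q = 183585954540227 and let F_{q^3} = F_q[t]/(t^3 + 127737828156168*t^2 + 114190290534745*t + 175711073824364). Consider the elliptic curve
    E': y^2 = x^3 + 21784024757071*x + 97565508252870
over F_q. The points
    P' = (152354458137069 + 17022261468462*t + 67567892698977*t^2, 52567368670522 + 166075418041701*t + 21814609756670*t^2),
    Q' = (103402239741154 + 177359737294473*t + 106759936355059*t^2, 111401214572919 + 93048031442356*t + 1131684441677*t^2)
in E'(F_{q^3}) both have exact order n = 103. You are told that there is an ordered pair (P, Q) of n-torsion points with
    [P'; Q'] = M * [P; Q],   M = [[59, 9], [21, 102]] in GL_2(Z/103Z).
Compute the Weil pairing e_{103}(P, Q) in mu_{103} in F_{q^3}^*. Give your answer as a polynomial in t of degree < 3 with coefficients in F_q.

Since e_{103}(P,P)=e_{103}(Q,Q)=1 and e_{103}(Q,P)=e_{103}(P,Q)^{-1}, expanding e_{103}(59*P + 9*Q,21*P + 102*Q) leaves e(P,Q)^det(M).
Inverting 61 mod 103: 76. Thus e_{103}(P,Q) = e(P',Q')^{76}.
Run Miller on y^2=x^3+21784024757071*x+97565508252870 over F_{183585954540227}: ladder 1100111 (7 bits); e = f_P(D_Q)/f_Q(D_P).
e_{103}(P',Q') = 90647449799273 + 86794079689307*t + 68049882432405*t^2.
e_{103}(P,Q) = (90647449799273 + 86794079689307*t + 68049882432405*t^2)^{76} = 109546534905959 + 68100476003023*t + 143174431352169*t^2.

109546534905959 + 68100476003023*t + 143174431352169*t^2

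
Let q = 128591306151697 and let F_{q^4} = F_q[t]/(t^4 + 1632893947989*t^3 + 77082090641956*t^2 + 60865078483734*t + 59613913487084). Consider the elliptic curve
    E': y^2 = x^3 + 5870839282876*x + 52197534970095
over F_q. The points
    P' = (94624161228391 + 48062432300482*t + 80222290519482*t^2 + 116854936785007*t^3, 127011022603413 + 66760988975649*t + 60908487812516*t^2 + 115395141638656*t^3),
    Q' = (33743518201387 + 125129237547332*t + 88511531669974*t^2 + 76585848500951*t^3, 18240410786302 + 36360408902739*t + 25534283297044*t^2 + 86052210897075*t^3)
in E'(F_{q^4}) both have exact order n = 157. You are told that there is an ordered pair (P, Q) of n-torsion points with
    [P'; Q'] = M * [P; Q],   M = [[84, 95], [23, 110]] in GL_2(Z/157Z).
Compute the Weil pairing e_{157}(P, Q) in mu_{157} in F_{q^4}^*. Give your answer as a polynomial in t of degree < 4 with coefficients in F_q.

Under M = [[84,95],[23,110]] in GL_2(Z/157), e_{157}(P',Q') = e_{157}(P,Q)^(84*110-95*23 mod 157).
Inverting 147 mod 157: 47. Thus e_{157}(P,Q) = e(P',Q')^{47}.
Double-and-add over 10011101: 8-1 doublings, 5-1 additions; each step l_{T,T}/v_{2T} or l_{T,P'}/v at Q'+S for random S.
f_P(D_Q)/f_Q(D_P) = 65970334718373 + 74088034192197*t + 50474622599149*t^2 + 2957539798433*t^3.
Hence e(P,Q) = 4038046453573 + 52593858026480*t + 74118327307796*t^2 + 42663827320604*t^3 in F_{128591306151697^4}^*.

4038046453573 + 52593858026480*t + 74118327307796*t^2 + 42663827320604*t^3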